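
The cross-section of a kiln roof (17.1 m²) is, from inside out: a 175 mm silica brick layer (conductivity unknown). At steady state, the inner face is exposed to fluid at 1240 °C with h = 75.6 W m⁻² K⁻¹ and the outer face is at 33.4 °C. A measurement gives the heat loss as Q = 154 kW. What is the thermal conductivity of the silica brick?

k = 1.45 W/m·K

ΣR = ΔT/Q = |1240 − 33.4|/1.54×10^5 = 0.007835 K/W
Known resistances:
  R_conv,in = 1/(hA) = 1/(75.6·17.1) = 7.735×10^-4 K/W
R_silica brick = ΣR − ΣR_known = 0.007835 − 7.735×10^-4 = 0.007062 K/W
L/(kA) = 0.007062 ⇒ k = 0.175/(0.007062·17.1) = 1.45 W/m·K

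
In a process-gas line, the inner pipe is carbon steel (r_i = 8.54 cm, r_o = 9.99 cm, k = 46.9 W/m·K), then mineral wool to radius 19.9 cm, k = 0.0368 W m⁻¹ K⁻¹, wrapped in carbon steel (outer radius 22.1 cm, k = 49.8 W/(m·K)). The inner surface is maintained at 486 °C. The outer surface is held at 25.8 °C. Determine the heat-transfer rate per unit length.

Resistance network (inner→outer):
  R'_carbon steel = ln(0.0999/0.0854)/(2πk) = 0.1568/(2π·46.9) = 5.322×10^-4 m·K/W
  R'_mineral wool = ln(0.199/0.0999)/(2πk) = 0.6891/(2π·0.0368) = 2.980 m·K/W
  R'_carbon steel = ln(0.221/0.199)/(2πk) = 0.1049/(2π·49.8) = 3.351×10^-4 m·K/W
ΣR = 5.322×10^-4 + 2.980 + 3.351×10^-4 = 2.981 m·K/W
Q' = ΔT/ΣR = (486 °C − 25.8 °C)/2.981 = 154 W/m

Q' = 154 W/m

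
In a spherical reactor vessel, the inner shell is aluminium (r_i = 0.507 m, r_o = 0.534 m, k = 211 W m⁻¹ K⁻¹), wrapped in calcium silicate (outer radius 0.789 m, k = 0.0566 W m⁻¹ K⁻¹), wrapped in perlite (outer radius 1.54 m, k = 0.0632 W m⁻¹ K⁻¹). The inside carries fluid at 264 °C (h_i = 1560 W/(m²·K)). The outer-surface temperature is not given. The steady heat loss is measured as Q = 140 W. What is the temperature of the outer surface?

Sum the resistances:
  R_conv,in = 1/(4πr²h) = 1/(4π·0.507²·1560) = 1.984×10^-4 K/W
  R_aluminium = (1/0.507 − 1/0.534)/(4πk) = 0.09973/(4π·211) = 3.761×10^-5 K/W
  R_calcium silicate = (1/0.534 − 1/0.789)/(4πk) = 0.6052/(4π·0.0566) = 0.8509 K/W
  R_perlite = (1/0.789 − 1/1.54)/(4πk) = 0.6181/(4π·0.0632) = 0.7782 K/W
ΣR = 1.629 K/W
ΔT = Q·ΣR = 140 × 1.629 = 228.1 K
Heat flows outward, so T_out = T_in − ΔT = 264 − 228.1 = 35.9 °C

T_out = 35.9 °C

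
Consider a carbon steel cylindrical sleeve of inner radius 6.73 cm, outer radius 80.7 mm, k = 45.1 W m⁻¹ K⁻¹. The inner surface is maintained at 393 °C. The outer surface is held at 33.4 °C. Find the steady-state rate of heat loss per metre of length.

Q' = 561 kW/m

Q' = 2πk·ΔT/ln(r₂/r₁) = 2π × 45.1 × 359.6 / ln(0.0807/0.0673) = 5.61×10^5 W/m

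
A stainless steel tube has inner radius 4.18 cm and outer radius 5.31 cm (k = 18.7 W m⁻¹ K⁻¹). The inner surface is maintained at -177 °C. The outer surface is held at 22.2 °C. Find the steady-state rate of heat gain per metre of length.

Q' = 97800 W/m

Q' = 2πk·ΔT/ln(r₂/r₁) = 2π × 18.7 × 199.2 / ln(0.0531/0.0418) = 97800 W/m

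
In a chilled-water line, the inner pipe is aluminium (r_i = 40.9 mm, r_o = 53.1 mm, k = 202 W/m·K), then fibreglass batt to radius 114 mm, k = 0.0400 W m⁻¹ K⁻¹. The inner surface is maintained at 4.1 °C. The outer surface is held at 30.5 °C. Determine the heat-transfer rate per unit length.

Treat each layer as a resistance in series:
  R'_aluminium = ln(0.0531/0.0409)/(2πk) = 0.2610/(2π·202) = 2.057×10^-4 m·K/W
  R'_fibreglass batt = ln(0.114/0.0531)/(2πk) = 0.7640/(2π·0.0400) = 3.040 m·K/W
ΣR = 2.057×10^-4 + 3.040 = 3.040 m·K/W
Q' = ΔT/ΣR = (4.1 °C − 30.5 °C)/3.040 = -8.68 W/m
(Negative Q' ⇒ heat flows inward; heat gain = 8.68 W/m.)

Q' = 8.68 W/m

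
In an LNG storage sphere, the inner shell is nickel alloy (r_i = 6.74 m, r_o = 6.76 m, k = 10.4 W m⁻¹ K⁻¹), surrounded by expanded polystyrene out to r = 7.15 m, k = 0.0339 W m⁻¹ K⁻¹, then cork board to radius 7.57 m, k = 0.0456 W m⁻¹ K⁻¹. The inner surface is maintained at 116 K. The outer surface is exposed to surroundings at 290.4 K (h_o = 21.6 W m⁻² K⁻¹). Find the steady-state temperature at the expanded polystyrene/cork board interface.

Resistance network (inner→outer):
  R_nickel alloy = (1/6.74 − 1/6.76)/(4πk) = 4.390×10^-4/(4π·10.4) = 3.359×10^-6 K/W
  R_expanded polystyrene = (1/6.76 − 1/7.15)/(4πk) = 0.008069/(4π·0.0339) = 0.01894 K/W
  R_cork board = (1/7.15 − 1/7.57)/(4πk) = 0.007760/(4π·0.0456) = 0.01354 K/W
  R_conv,out = 1/(4πr²h) = 1/(4π·7.57²·21.6) = 6.429×10^-5 K/W
ΣR = 3.359×10^-6 + 0.01894 + 0.01354 + 6.429×10^-5 = 0.03255 K/W
Q = ΔT/ΣR = (116 K − 290.4 K)/0.03255 = -5358 W
From the inner boundary to the expanded polystyrene/cork board interface, ΣR_partial = 0.01894 K/W.
T_interface = T_in − Q·ΣR_partial = 116 K − (-5358)(0.01894) = 217.5 K

T = 217.5 K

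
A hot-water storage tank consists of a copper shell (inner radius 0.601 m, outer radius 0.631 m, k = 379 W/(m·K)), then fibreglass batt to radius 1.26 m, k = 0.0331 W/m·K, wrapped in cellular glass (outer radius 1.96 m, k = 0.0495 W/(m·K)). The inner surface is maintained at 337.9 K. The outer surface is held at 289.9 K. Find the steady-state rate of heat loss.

Series thermal resistances, inner to outer:
  R_copper = (1/0.601 − 1/0.631)/(4πk) = 0.07911/(4π·379) = 1.661×10^-5 K/W
  R_fibreglass batt = (1/0.631 − 1/1.26)/(4πk) = 0.7911/(4π·0.0331) = 1.902 K/W
  R_cellular glass = (1/1.26 − 1/1.96)/(4πk) = 0.2834/(4π·0.0495) = 0.4557 K/W
ΣR = 1.661×10^-5 + 1.902 + 0.4557 = 2.358 K/W
Q = ΔT/ΣR = (337.9 K − 289.9 K)/2.358 = 20.4 W

Q = 20.4 W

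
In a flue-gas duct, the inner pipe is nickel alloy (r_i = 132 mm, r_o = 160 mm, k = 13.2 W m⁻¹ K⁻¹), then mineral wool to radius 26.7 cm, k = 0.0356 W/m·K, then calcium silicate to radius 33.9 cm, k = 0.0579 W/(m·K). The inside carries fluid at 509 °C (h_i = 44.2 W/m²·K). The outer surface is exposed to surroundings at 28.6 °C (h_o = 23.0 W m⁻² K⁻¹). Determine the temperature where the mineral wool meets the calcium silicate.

Series thermal resistances, inner to outer:
  R'_conv,in = 1/(2πr h) = 1/(2π·0.132·44.2) = 0.02728 m·K/W
  R'_nickel alloy = ln(0.160/0.132)/(2πk) = 0.1924/(2π·13.2) = 0.002319 m·K/W
  R'_mineral wool = ln(0.267/0.160)/(2πk) = 0.5121/(2π·0.0356) = 2.289 m·K/W
  R'_calcium silicate = ln(0.339/0.267)/(2πk) = 0.2388/(2π·0.0579) = 0.6563 m·K/W
  R'_conv,out = 1/(2πr h) = 1/(2π·0.339·23.0) = 0.02041 m·K/W
ΣR = 0.02728 + 0.002319 + 2.289 + 0.6563 + 0.02041 = 2.995 m·K/W
Q' = ΔT/ΣR = (509 °C − 28.6 °C)/2.995 = 160.4 W/m
From the inner boundary to the mineral wool/calcium silicate interface, ΣR_partial = 2.319 m·K/W.
T_interface = T_in − Q'·ΣR_partial = 509 °C − (160.4)(2.319) = 137 °C

T = 137 °C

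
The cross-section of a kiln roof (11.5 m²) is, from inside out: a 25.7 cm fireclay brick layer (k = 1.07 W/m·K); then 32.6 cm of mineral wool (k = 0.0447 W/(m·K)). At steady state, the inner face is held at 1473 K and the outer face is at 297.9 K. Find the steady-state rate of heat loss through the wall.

Q = 1790 W

Treat each layer as a resistance in series:
  R_fireclay brick = L/(kA) = 0.257/(1.07·11.5) = 0.02089 K/W
  R_mineral wool = L/(kA) = 0.326/(0.0447·11.5) = 0.6342 K/W
ΣR = 0.02089 + 0.6342 = 0.6551 K/W
Q = ΔT/ΣR = (1473 K − 297.9 K)/0.6551 = 1790 W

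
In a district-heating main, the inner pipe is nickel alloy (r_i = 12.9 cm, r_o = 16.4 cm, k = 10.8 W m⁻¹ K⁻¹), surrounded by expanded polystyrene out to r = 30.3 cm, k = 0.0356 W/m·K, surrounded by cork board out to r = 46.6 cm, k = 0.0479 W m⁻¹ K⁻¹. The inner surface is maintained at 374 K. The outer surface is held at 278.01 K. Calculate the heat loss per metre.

Q' = 23.0 W/m

Resistance network (inner→outer):
  R'_nickel alloy = ln(0.164/0.129)/(2πk) = 0.2401/(2π·10.8) = 0.003538 m·K/W
  R'_expanded polystyrene = ln(0.303/0.164)/(2πk) = 0.6139/(2π·0.0356) = 2.744 m·K/W
  R'_cork board = ln(0.466/0.303)/(2πk) = 0.4305/(2π·0.0479) = 1.430 m·K/W
ΣR = 0.003538 + 2.744 + 1.430 = 4.178 m·K/W
Q' = ΔT/ΣR = (374 K − 278.01 K)/4.178 = 23.0 W/m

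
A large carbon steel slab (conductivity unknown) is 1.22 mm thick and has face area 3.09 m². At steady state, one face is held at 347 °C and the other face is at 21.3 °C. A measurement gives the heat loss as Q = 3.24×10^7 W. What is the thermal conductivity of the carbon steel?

ΣR = ΔT/Q = |347 − 21.3|/3.24×10^7 = 1.005×10^-5 K/W
L/(kA) = 1.005×10^-5 ⇒ k = 0.00122/(1.005×10^-5·3.09) = 39.3 W/m·K

k = 39.3 W/m·K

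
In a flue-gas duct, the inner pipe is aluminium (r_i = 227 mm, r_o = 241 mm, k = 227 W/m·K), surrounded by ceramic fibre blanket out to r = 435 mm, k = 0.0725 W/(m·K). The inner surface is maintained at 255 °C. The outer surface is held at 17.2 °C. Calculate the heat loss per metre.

Q' = 183 W/m

Treat each layer as a resistance in series:
  R'_aluminium = ln(0.241/0.227)/(2πk) = 0.05985/(2π·227) = 4.196×10^-5 m·K/W
  R'_ceramic fibre blanket = ln(0.435/0.241)/(2πk) = 0.5905/(2π·0.0725) = 1.296 m·K/W
ΣR = 4.196×10^-5 + 1.296 = 1.296 m·K/W
Q' = ΔT/ΣR = (255 °C − 17.2 °C)/1.296 = 183 W/m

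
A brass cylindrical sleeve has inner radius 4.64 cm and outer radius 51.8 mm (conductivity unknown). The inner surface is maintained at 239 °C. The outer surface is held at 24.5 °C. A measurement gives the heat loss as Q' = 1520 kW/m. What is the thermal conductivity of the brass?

k = 124 W/m·K

ΣR = ΔT/Q' = |239 − 24.5|/1.52×10^6 = 1.411×10^-4 m·K/W
ln(r₂/r₁)/(2πk) = 1.411×10^-4 ⇒ k = 0.1101/(2π·1.411×10^-4) = 124 W/m·K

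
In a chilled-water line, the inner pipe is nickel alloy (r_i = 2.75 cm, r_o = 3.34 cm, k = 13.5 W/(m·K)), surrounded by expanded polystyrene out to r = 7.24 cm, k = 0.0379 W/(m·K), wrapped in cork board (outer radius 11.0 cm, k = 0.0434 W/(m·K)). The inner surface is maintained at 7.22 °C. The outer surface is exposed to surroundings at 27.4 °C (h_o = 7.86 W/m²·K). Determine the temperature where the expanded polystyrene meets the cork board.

Treat each layer as a resistance in series:
  R'_nickel alloy = ln(0.0334/0.0275)/(2πk) = 0.1944/(2π·13.5) = 0.002291 m·K/W
  R'_expanded polystyrene = ln(0.0724/0.0334)/(2πk) = 0.7737/(2π·0.0379) = 3.249 m·K/W
  R'_cork board = ln(0.110/0.0724)/(2πk) = 0.4183/(2π·0.0434) = 1.534 m·K/W
  R'_conv,out = 1/(2πr h) = 1/(2π·0.110·7.86) = 0.1841 m·K/W
ΣR = 0.002291 + 3.249 + 1.534 + 0.1841 = 4.969 m·K/W
Q' = ΔT/ΣR = (7.22 °C − 27.4 °C)/4.969 = -4.061 W/m
From the inner boundary to the expanded polystyrene/cork board interface, ΣR_partial = 3.251 m·K/W.
T_interface = T_in − Q'·ΣR_partial = 7.22 °C − (-4.061)(3.251) = 20.4 °C

T = 20.4 °C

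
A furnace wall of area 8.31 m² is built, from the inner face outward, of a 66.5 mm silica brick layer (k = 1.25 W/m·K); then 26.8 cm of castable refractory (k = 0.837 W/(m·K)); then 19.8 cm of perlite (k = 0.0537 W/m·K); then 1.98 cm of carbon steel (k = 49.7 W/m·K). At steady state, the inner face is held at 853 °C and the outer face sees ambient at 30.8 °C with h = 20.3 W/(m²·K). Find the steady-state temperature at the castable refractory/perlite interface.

Resistance network (inner→outer):
  R_silica brick = L/(kA) = 0.0665/(1.25·8.31) = 0.006402 K/W
  R_castable refractory = L/(kA) = 0.268/(0.837·8.31) = 0.03853 K/W
  R_perlite = L/(kA) = 0.198/(0.0537·8.31) = 0.4437 K/W
  R_carbon steel = L/(kA) = 0.0198/(49.7·8.31) = 4.794×10^-5 K/W
  R_conv,out = 1/(hA) = 1/(20.3·8.31) = 0.005928 K/W
ΣR = 0.006402 + 0.03853 + 0.4437 + 4.794×10^-5 + 0.005928 = 0.4946 K/W
Q = ΔT/ΣR = (853 °C − 30.8 °C)/0.4946 = 1662 W
From the inner boundary to the castable refractory/perlite interface, ΣR_partial = 0.04493 K/W.
T_interface = T_in − Q·ΣR_partial = 853 °C − (1662)(0.04493) = 778 °C

T = 778 °C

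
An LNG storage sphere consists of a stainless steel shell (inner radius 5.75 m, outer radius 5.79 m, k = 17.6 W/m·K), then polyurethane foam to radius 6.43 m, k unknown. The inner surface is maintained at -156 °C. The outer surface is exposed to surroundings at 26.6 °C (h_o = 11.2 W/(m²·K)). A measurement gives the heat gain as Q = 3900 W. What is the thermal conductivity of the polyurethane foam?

ΣR = ΔT/Q = |-156 − 26.6|/3900 = 0.04682 K/W
Known resistances:
  R_stainless steel = (1/5.75 − 1/5.79)/(4πk) = 0.001201/(4π·17.6) = 5.432×10^-6 K/W
  R_conv,out = 1/(4πr²h) = 1/(4π·6.43²·11.2) = 1.719×10^-4 K/W
R_polyurethane foam = ΣR − ΣR_known = 0.04682 − 1.773×10^-4 = 0.04664 K/W
(1/r₁−1/r₂)/(4πk) = 0.04664 ⇒ k = 0.01719/(4π·0.04664) = 0.0293 W/m·K

k = 0.0293 W/m·K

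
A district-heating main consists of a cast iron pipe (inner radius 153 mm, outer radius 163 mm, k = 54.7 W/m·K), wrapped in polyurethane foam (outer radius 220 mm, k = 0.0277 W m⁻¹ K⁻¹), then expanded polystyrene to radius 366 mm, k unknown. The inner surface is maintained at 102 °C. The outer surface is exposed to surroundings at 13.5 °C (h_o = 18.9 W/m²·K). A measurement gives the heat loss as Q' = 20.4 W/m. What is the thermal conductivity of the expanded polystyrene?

k = 0.0313 W/m·K

ΣR = ΔT/Q' = |102 − 13.5|/20.4 = 4.338 m·K/W
Known resistances:
  R'_cast iron = ln(0.163/0.153)/(2πk) = 0.06331/(2π·54.7) = 1.842×10^-4 m·K/W
  R'_polyurethane foam = ln(0.220/0.163)/(2πk) = 0.2999/(2π·0.0277) = 1.723 m·K/W
  R'_conv,out = 1/(2πr h) = 1/(2π·0.366·18.9) = 0.02301 m·K/W
R_expanded polystyrene = ΣR − ΣR_known = 4.338 − 1.746 = 2.592 m·K/W
ln(r₂/r₁)/(2πk) = 2.592 ⇒ k = 0.5090/(2π·2.592) = 0.0313 W/m·K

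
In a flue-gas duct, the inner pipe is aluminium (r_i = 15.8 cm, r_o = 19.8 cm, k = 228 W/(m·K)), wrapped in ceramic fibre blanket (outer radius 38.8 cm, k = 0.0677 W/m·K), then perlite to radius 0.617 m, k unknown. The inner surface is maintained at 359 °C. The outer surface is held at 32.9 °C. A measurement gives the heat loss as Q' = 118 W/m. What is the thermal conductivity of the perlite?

k = 0.0625 W/m·K

ΣR = ΔT/Q' = |359 − 32.9|/118 = 2.764 m·K/W
Known resistances:
  R'_aluminium = ln(0.198/0.158)/(2πk) = 0.2257/(2π·228) = 1.575×10^-4 m·K/W
  R'_ceramic fibre blanket = ln(0.388/0.198)/(2πk) = 0.6727/(2π·0.0677) = 1.582 m·K/W
R_perlite = ΣR − ΣR_known = 2.764 − 1.582 = 1.182 m·K/W
ln(r₂/r₁)/(2πk) = 1.182 ⇒ k = 0.4639/(2π·1.182) = 0.0625 W/m·K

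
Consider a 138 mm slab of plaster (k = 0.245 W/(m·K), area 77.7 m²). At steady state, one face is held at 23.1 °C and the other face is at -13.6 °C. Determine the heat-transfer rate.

Q = 5.06 kW

Q = kA·ΔT/L = 0.245 × 77.7 × |23.1 °C − -13.6 °C| / 0.138 = 5060 W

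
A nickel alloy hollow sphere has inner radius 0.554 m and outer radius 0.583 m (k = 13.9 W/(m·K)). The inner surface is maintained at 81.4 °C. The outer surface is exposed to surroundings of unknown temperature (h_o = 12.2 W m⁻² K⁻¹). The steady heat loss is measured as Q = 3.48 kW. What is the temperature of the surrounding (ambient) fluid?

T_out = 12.8 °C

Sum the resistances:
  R_nickel alloy = (1/0.554 − 1/0.583)/(4πk) = 0.08979/(4π·13.9) = 5.140×10^-4 K/W
  R_conv,out = 1/(4πr²h) = 1/(4π·0.583²·12.2) = 0.01919 K/W
ΣR = 0.01970 K/W
ΔT = Q·ΣR = 3480 × 0.01970 = 68.56 K
Heat flows outward, so T_out = T_in − ΔT = 81.4 − 68.56 = 12.8 °C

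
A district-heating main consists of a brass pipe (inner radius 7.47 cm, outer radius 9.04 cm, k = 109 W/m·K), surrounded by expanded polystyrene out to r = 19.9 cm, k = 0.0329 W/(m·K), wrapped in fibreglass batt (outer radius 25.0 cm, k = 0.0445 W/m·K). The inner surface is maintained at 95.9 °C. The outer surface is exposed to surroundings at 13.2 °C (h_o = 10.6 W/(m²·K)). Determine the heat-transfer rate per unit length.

Q' = 17.6 W/m

Resistance network (inner→outer):
  R'_brass = ln(0.0904/0.0747)/(2πk) = 0.1908/(2π·109) = 2.785×10^-4 m·K/W
  R'_expanded polystyrene = ln(0.199/0.0904)/(2πk) = 0.7891/(2π·0.0329) = 3.817 m·K/W
  R'_fibreglass batt = ln(0.250/0.199)/(2πk) = 0.2282/(2π·0.0445) = 0.8160 m·K/W
  R'_conv,out = 1/(2πr h) = 1/(2π·0.250·10.6) = 0.06006 m·K/W
ΣR = 2.785×10^-4 + 3.817 + 0.8160 + 0.06006 = 4.693 m·K/W
Q' = ΔT/ΣR = (95.9 °C − 13.2 °C)/4.693 = 17.6 W/m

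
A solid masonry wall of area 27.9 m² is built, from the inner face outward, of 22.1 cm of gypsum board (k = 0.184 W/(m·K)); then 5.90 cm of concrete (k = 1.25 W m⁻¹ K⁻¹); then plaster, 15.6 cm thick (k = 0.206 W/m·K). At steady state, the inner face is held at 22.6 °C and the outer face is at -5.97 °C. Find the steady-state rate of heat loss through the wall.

Q = 397 W

Resistance network (inner→outer):
  R_gypsum board = L/(kA) = 0.221/(0.184·27.9) = 0.04305 K/W
  R_concrete = L/(kA) = 0.0590/(1.25·27.9) = 0.001692 K/W
  R_plaster = L/(kA) = 0.156/(0.206·27.9) = 0.02714 K/W
ΣR = 0.04305 + 0.001692 + 0.02714 = 0.07188 K/W
Q = ΔT/ΣR = (22.6 °C − -5.97 °C)/0.07188 = 397 W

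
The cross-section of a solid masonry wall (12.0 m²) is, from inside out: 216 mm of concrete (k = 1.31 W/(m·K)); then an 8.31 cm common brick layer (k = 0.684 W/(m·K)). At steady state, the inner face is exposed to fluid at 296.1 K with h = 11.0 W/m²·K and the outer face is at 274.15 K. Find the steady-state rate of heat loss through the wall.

Treat each layer as a resistance in series:
  R_conv,in = 1/(hA) = 1/(11.0·12.0) = 0.007576 K/W
  R_concrete = L/(kA) = 0.216/(1.31·12.0) = 0.01374 K/W
  R_common brick = L/(kA) = 0.0831/(0.684·12.0) = 0.01012 K/W
ΣR = 0.007576 + 0.01374 + 0.01012 = 0.03144 K/W
Q = ΔT/ΣR = (296.1 K − 274.15 K)/0.03144 = 698 W

Q = 698 W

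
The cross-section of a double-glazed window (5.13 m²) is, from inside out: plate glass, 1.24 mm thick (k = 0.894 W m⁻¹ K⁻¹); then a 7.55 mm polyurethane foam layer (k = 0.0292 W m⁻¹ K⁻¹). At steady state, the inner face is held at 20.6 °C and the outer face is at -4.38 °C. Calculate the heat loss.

Resistance network (inner→outer):
  R_plate glass = L/(kA) = 0.00124/(0.894·5.13) = 2.704×10^-4 K/W
  R_polyurethane foam = L/(kA) = 0.00755/(0.0292·5.13) = 0.05040 K/W
ΣR = 2.704×10^-4 + 0.05040 = 0.05067 K/W
Q = ΔT/ΣR = (20.6 °C − -4.38 °C)/0.05067 = 493 W

Q = 493 W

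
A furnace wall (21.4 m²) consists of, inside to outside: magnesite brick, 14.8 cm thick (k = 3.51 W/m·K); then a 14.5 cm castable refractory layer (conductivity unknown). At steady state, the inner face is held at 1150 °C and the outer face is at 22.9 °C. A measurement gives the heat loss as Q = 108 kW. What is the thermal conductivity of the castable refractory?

ΣR = ΔT/Q = |1150 − 22.9|/1.08×10^5 = 0.01044 K/W
Known resistances:
  R_magnesite brick = L/(kA) = 0.148/(3.51·21.4) = 0.001970 K/W
R_castable refractory = ΣR − ΣR_known = 0.01044 − 0.001970 = 0.008470 K/W
L/(kA) = 0.008470 ⇒ k = 0.145/(0.008470·21.4) = 0.800 W/m·K

k = 0.800 W/m·K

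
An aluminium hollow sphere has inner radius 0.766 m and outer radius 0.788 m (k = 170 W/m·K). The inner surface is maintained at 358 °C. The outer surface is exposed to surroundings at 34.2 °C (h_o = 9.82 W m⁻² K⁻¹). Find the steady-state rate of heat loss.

Q = 24800 W

Resistance network (inner→outer):
  R_aluminium = (1/0.766 − 1/0.788)/(4πk) = 0.03645/(4π·170) = 1.706×10^-5 K/W
  R_conv,out = 1/(4πr²h) = 1/(4π·0.788²·9.82) = 0.01305 K/W
ΣR = 1.706×10^-5 + 0.01305 = 0.01307 K/W
Q = ΔT/ΣR = (358 °C − 34.2 °C)/0.01307 = 24800 W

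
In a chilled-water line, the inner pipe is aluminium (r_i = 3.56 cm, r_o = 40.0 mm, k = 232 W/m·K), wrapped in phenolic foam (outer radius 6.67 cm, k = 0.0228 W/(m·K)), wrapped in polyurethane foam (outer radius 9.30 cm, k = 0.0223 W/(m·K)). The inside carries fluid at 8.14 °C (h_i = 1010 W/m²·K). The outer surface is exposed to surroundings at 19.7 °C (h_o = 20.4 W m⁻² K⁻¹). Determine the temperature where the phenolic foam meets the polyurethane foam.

T = 15.0 °C

Resistance network (inner→outer):
  R'_conv,in = 1/(2πr h) = 1/(2π·0.0356·1010) = 0.004426 m·K/W
  R'_aluminium = ln(0.0400/0.0356)/(2πk) = 0.1165/(2π·232) = 7.994×10^-5 m·K/W
  R'_phenolic foam = ln(0.0667/0.0400)/(2πk) = 0.5113/(2π·0.0228) = 3.569 m·K/W
  R'_polyurethane foam = ln(0.0930/0.0667)/(2πk) = 0.3324/(2π·0.0223) = 2.372 m·K/W
  R'_conv,out = 1/(2πr h) = 1/(2π·0.0930·20.4) = 0.08389 m·K/W
ΣR = 0.004426 + 7.994×10^-5 + 3.569 + 2.372 + 0.08389 = 6.029 m·K/W
Q' = ΔT/ΣR = (8.14 °C − 19.7 °C)/6.029 = -1.917 W/m
From the inner boundary to the phenolic foam/polyurethane foam interface, ΣR_partial = 3.574 m·K/W.
T_interface = T_in − Q'·ΣR_partial = 8.14 °C − (-1.917)(3.574) = 15.0 °C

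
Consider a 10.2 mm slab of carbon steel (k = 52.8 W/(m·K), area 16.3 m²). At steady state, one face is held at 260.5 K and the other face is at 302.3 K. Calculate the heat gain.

Q = 3530 kW

Q = kA·ΔT/L = 52.8 × 16.3 × |260.5 K − 302.3 K| / 0.0102 = 3.53×10^6 W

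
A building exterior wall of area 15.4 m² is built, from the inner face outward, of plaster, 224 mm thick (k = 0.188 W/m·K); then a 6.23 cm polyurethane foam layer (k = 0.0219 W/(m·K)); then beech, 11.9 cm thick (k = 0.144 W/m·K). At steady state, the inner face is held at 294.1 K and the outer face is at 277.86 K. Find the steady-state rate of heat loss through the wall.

Q = 51.4 W

Resistance network (inner→outer):
  R_plaster = L/(kA) = 0.224/(0.188·15.4) = 0.07737 K/W
  R_polyurethane foam = L/(kA) = 0.0623/(0.0219·15.4) = 0.1847 K/W
  R_beech = L/(kA) = 0.119/(0.144·15.4) = 0.05366 K/W
ΣR = 0.07737 + 0.1847 + 0.05366 = 0.3157 K/W
Q = ΔT/ΣR = (294.1 K − 277.86 K)/0.3157 = 51.4 W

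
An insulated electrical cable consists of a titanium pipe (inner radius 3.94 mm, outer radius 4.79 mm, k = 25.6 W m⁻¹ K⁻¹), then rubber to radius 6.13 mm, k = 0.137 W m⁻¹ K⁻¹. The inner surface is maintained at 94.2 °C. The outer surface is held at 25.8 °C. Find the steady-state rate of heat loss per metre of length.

Q' = 238 W/m

Series thermal resistances, inner to outer:
  R'_titanium = ln(0.00479/0.00394)/(2πk) = 0.1953/(2π·25.6) = 0.001214 m·K/W
  R'_rubber = ln(0.00613/0.00479)/(2πk) = 0.2467/(2π·0.137) = 0.2866 m·K/W
ΣR = 0.001214 + 0.2866 = 0.2878 m·K/W
Q' = ΔT/ΣR = (94.2 °C − 25.8 °C)/0.2878 = 238 W/m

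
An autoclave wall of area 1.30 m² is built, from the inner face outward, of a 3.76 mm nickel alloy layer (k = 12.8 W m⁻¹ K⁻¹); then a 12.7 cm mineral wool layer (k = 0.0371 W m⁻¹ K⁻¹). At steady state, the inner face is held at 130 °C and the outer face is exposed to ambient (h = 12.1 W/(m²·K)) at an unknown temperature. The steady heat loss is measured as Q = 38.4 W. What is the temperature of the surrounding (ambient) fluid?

T_out = 26.4 °C

Series resistances:
  R_nickel alloy = L/(kA) = 0.00376/(12.8·1.30) = 2.260×10^-4 K/W
  R_mineral wool = L/(kA) = 0.127/(0.0371·1.30) = 2.633 K/W
  R_conv,out = 1/(hA) = 1/(12.1·1.30) = 0.06357 K/W
ΣR = 2.697 K/W
ΔT = Q·ΣR = 38.4 × 2.697 = 103.6 K
Heat flows outward, so T_out = T_in − ΔT = 130 − 103.6 = 26.4 °C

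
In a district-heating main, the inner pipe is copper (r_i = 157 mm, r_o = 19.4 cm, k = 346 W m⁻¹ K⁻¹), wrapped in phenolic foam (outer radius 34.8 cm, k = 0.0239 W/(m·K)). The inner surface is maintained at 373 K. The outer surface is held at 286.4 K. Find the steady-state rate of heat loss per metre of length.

Resistance network (inner→outer):
  R'_copper = ln(0.194/0.157)/(2πk) = 0.2116/(2π·346) = 9.734×10^-5 m·K/W
  R'_phenolic foam = ln(0.348/0.194)/(2πk) = 0.5843/(2π·0.0239) = 3.891 m·K/W
ΣR = 9.734×10^-5 + 3.891 = 3.891 m·K/W
Q' = ΔT/ΣR = (373 K − 286.4 K)/3.891 = 22.3 W/m

Q' = 22.3 W/m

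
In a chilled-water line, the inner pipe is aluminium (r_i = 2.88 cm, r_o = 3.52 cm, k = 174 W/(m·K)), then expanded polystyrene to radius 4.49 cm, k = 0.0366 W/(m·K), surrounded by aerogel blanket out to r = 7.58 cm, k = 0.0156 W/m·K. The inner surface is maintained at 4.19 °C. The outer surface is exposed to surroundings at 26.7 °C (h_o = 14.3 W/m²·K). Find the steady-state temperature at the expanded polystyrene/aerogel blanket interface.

Treat each layer as a resistance in series:
  R'_aluminium = ln(0.0352/0.0288)/(2πk) = 0.2007/(2π·174) = 1.836×10^-4 m·K/W
  R'_expanded polystyrene = ln(0.0449/0.0352)/(2πk) = 0.2434/(2π·0.0366) = 1.058 m·K/W
  R'_aerogel blanket = ln(0.0758/0.0449)/(2πk) = 0.5237/(2π·0.0156) = 5.343 m·K/W
  R'_conv,out = 1/(2πr h) = 1/(2π·0.0758·14.3) = 0.1468 m·K/W
ΣR = 1.836×10^-4 + 1.058 + 5.343 + 0.1468 = 6.548 m·K/W
Q' = ΔT/ΣR = (4.19 °C − 26.7 °C)/6.548 = -3.438 W/m
From the inner boundary to the expanded polystyrene/aerogel blanket interface, ΣR_partial = 1.058 m·K/W.
T_interface = T_in − Q'·ΣR_partial = 4.19 °C − (-3.438)(1.058) = 7.83 °C

T = 7.83 °C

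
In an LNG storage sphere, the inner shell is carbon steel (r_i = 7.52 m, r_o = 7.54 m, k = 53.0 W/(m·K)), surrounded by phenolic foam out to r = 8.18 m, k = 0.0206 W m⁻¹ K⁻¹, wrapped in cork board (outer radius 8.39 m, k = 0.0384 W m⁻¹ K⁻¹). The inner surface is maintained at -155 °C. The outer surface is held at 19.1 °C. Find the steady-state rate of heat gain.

Series thermal resistances, inner to outer:
  R_carbon steel = (1/7.52 − 1/7.54)/(4πk) = 3.527×10^-4/(4π·53.0) = 5.296×10^-7 K/W
  R_phenolic foam = (1/7.54 − 1/8.18)/(4πk) = 0.01038/(4π·0.0206) = 0.04008 K/W
  R_cork board = (1/8.18 − 1/8.39)/(4πk) = 0.003060/(4π·0.0384) = 0.006341 K/W
ΣR = 5.296×10^-7 + 0.04008 + 0.006341 = 0.04642 K/W
Q = ΔT/ΣR = (-155 °C − 19.1 °C)/0.04642 = -3750 W
(Negative Q ⇒ heat flows inward; heat gain = 3750 W.)

Q = 3.75 kW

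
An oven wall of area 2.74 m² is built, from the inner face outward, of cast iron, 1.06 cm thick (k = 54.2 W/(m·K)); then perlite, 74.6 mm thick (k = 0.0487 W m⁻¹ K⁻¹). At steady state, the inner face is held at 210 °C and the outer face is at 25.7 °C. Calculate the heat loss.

Q = 330 W

Treat each layer as a resistance in series:
  R_cast iron = L/(kA) = 0.0106/(54.2·2.74) = 7.138×10^-5 K/W
  R_perlite = L/(kA) = 0.0746/(0.0487·2.74) = 0.5591 K/W
ΣR = 7.138×10^-5 + 0.5591 = 0.5592 K/W
Q = ΔT/ΣR = (210 °C − 25.7 °C)/0.5592 = 330 W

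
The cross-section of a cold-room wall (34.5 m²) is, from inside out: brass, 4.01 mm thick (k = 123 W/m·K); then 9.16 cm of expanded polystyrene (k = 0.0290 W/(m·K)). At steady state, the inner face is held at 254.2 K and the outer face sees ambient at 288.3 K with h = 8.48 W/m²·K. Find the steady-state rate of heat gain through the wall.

Q = 359 W

Series thermal resistances, inner to outer:
  R_brass = L/(kA) = 0.00401/(123·34.5) = 9.450×10^-7 K/W
  R_expanded polystyrene = L/(kA) = 0.0916/(0.0290·34.5) = 0.09155 K/W
  R_conv,out = 1/(hA) = 1/(8.48·34.5) = 0.003418 K/W
ΣR = 9.450×10^-7 + 0.09155 + 0.003418 = 0.09497 K/W
Q = ΔT/ΣR = (254.2 K − 288.3 K)/0.09497 = -359 W
(Negative Q ⇒ heat flows inward; heat gain = 359 W.)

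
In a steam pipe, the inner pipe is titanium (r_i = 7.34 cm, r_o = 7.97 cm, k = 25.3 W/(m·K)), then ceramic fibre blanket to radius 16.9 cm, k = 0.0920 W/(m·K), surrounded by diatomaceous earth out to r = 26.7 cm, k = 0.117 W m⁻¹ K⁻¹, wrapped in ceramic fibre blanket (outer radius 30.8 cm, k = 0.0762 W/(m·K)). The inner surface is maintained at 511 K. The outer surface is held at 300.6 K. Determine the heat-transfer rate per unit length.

Q' = 94.7 W/m

Resistance network (inner→outer):
  R'_titanium = ln(0.0797/0.0734)/(2πk) = 0.08235/(2π·25.3) = 5.180×10^-4 m·K/W
  R'_ceramic fibre blanket = ln(0.169/0.0797)/(2πk) = 0.7516/(2π·0.0920) = 1.300 m·K/W
  R'_diatomaceous earth = ln(0.267/0.169)/(2πk) = 0.4573/(2π·0.117) = 0.6221 m·K/W
  R'_ceramic fibre blanket = ln(0.308/0.267)/(2πk) = 0.1429/(2π·0.0762) = 0.2984 m·K/W
ΣR = 5.180×10^-4 + 1.300 + 0.6221 + 0.2984 = 2.221 m·K/W
Q' = ΔT/ΣR = (511 K − 300.6 K)/2.221 = 94.7 W/m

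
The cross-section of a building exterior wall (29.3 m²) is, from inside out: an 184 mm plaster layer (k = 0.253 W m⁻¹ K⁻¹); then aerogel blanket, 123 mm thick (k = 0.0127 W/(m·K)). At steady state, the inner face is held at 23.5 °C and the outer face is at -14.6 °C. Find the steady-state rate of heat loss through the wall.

Resistance network (inner→outer):
  R_plaster = L/(kA) = 0.184/(0.253·29.3) = 0.02482 K/W
  R_aerogel blanket = L/(kA) = 0.123/(0.0127·29.3) = 0.3305 K/W
ΣR = 0.02482 + 0.3305 = 0.3553 K/W
Q = ΔT/ΣR = (23.5 °C − -14.6 °C)/0.3553 = 107 W

Q = 107 W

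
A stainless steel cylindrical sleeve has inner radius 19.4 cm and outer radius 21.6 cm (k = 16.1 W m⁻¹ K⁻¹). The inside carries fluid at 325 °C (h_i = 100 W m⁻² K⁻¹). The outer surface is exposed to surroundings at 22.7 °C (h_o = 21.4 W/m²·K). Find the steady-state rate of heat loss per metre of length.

Q' = 6.92 kW/m

Resistance network (inner→outer):
  R'_conv,in = 1/(2πr h) = 1/(2π·0.194·100) = 0.008204 m·K/W
  R'_stainless steel = ln(0.216/0.194)/(2πk) = 0.1074/(2π·16.1) = 0.001062 m·K/W
  R'_conv,out = 1/(2πr h) = 1/(2π·0.216·21.4) = 0.03443 m·K/W
ΣR = 0.008204 + 0.001062 + 0.03443 = 0.04370 m·K/W
Q' = ΔT/ΣR = (325 °C − 22.7 °C)/0.04370 = 6920 W/m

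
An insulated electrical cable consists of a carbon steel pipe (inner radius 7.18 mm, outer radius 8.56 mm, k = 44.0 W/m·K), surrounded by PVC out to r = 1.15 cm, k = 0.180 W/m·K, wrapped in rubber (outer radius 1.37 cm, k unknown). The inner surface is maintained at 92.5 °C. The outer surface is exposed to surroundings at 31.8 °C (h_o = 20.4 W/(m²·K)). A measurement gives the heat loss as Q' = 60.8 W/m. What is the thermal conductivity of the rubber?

ΣR = ΔT/Q' = |92.5 − 31.8|/60.8 = 0.9984 m·K/W
Known resistances:
  R'_carbon steel = ln(0.00856/0.00718)/(2πk) = 0.1758/(2π·44.0) = 6.359×10^-4 m·K/W
  R'_PVC = ln(0.0115/0.00856)/(2πk) = 0.2952/(2π·0.180) = 0.2611 m·K/W
  R'_conv,out = 1/(2πr h) = 1/(2π·0.0137·20.4) = 0.5695 m·K/W
R_rubber = ΣR − ΣR_known = 0.9984 − 0.8312 = 0.1672 m·K/W
ln(r₂/r₁)/(2πk) = 0.1672 ⇒ k = 0.1750/(2π·0.1672) = 0.167 W/m·K

k = 0.167 W/m·K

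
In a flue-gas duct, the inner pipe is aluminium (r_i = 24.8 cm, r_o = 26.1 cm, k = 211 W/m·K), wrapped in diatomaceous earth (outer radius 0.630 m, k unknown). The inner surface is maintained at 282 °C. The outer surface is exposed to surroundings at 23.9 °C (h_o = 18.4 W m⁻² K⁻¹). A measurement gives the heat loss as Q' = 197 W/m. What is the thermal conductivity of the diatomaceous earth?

ΣR = ΔT/Q' = |282 − 23.9|/197 = 1.310 m·K/W
Known resistances:
  R'_aluminium = ln(0.261/0.248)/(2πk) = 0.05109/(2π·211) = 3.854×10^-5 m·K/W
  R'_conv,out = 1/(2πr h) = 1/(2π·0.630·18.4) = 0.01373 m·K/W
R_diatomaceous earth = ΣR − ΣR_known = 1.310 − 0.01377 = 1.296 m·K/W
ln(r₂/r₁)/(2πk) = 1.296 ⇒ k = 0.8812/(2π·1.296) = 0.108 W/m·K

k = 0.108 W/m·K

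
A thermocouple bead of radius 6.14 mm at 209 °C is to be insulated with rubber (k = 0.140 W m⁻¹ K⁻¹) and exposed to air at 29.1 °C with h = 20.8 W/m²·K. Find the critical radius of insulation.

r_cr = 1.35 cm

For a sphere, r_cr = 2k_ins/h = 2·0.140/20.8 = 0.0135 m = 1.35 cm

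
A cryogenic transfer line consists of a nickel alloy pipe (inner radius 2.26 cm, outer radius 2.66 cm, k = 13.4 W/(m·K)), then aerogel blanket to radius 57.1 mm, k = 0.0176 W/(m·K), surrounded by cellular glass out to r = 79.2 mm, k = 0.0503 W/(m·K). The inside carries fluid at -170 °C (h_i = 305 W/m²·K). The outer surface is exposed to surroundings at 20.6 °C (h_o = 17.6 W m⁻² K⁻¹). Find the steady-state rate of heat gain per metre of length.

Q' = 23.6 W/m

Treat each layer as a resistance in series:
  R'_conv,in = 1/(2πr h) = 1/(2π·0.0226·305) = 0.02309 m·K/W
  R'_nickel alloy = ln(0.0266/0.0226)/(2πk) = 0.1630/(2π·13.4) = 0.001936 m·K/W
  R'_aerogel blanket = ln(0.0571/0.0266)/(2πk) = 0.7639/(2π·0.0176) = 6.908 m·K/W
  R'_cellular glass = ln(0.0792/0.0571)/(2πk) = 0.3272/(2π·0.0503) = 1.035 m·K/W
  R'_conv,out = 1/(2πr h) = 1/(2π·0.0792·17.6) = 0.1142 m·K/W
ΣR = 0.02309 + 0.001936 + 6.908 + 1.035 + 0.1142 = 8.082 m·K/W
Q' = ΔT/ΣR = (-170 °C − 20.6 °C)/8.082 = -23.6 W/m
(Negative Q' ⇒ heat flows inward; heat gain = 23.6 W/m.)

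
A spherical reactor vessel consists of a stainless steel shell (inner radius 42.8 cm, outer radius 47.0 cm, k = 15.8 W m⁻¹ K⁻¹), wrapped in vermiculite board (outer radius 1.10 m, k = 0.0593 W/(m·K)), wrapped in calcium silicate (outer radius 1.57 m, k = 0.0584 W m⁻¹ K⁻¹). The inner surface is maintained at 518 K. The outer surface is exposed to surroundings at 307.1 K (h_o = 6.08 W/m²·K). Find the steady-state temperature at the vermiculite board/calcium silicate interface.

T = 346.5 K

Series thermal resistances, inner to outer:
  R_stainless steel = (1/0.428 − 1/0.470)/(4πk) = 0.2088/(4π·15.8) = 0.001052 K/W
  R_vermiculite board = (1/0.470 − 1/1.10)/(4πk) = 1.219/(4π·0.0593) = 1.635 K/W
  R_calcium silicate = (1/1.10 − 1/1.57)/(4πk) = 0.2721/(4π·0.0584) = 0.3708 K/W
  R_conv,out = 1/(4πr²h) = 1/(4π·1.57²·6.08) = 0.005310 K/W
ΣR = 0.001052 + 1.635 + 0.3708 + 0.005310 = 2.012 K/W
Q = ΔT/ΣR = (518 K − 307.1 K)/2.012 = 104.8 W
From the inner boundary to the vermiculite board/calcium silicate interface, ΣR_partial = 1.636 K/W.
T_interface = T_in − Q·ΣR_partial = 518 K − (104.8)(1.636) = 346.5 K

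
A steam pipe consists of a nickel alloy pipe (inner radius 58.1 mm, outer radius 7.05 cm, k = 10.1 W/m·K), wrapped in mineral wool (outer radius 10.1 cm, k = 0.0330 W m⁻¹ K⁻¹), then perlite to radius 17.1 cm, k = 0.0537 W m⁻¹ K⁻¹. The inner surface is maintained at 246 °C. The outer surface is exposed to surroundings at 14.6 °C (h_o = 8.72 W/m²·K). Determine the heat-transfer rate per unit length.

Treat each layer as a resistance in series:
  R'_nickel alloy = ln(0.0705/0.0581)/(2πk) = 0.1934/(2π·10.1) = 0.003048 m·K/W
  R'_mineral wool = ln(0.101/0.0705)/(2πk) = 0.3595/(2π·0.0330) = 1.734 m·K/W
  R'_perlite = ln(0.171/0.101)/(2πk) = 0.5265/(2π·0.0537) = 1.561 m·K/W
  R'_conv,out = 1/(2πr h) = 1/(2π·0.171·8.72) = 0.1067 m·K/W
ΣR = 0.003048 + 1.734 + 1.561 + 0.1067 = 3.405 m·K/W
Q' = ΔT/ΣR = (246 °C − 14.6 °C)/3.405 = 68.0 W/m

Q' = 68.0 W/m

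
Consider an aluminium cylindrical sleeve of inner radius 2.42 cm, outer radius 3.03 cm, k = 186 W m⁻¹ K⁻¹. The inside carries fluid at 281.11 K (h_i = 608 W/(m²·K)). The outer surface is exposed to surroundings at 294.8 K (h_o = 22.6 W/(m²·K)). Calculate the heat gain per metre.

Q' = 56.2 W/m

Series thermal resistances, inner to outer:
  R'_conv,in = 1/(2πr h) = 1/(2π·0.0242·608) = 0.01082 m·K/W
  R'_aluminium = ln(0.0303/0.0242)/(2πk) = 0.2248/(2π·186) = 1.924×10^-4 m·K/W
  R'_conv,out = 1/(2πr h) = 1/(2π·0.0303·22.6) = 0.2324 m·K/W
ΣR = 0.01082 + 1.924×10^-4 + 0.2324 = 0.2434 m·K/W
Q' = ΔT/ΣR = (281.11 K − 294.8 K)/0.2434 = -56.2 W/m
(Negative Q' ⇒ heat flows inward; heat gain = 56.2 W/m.)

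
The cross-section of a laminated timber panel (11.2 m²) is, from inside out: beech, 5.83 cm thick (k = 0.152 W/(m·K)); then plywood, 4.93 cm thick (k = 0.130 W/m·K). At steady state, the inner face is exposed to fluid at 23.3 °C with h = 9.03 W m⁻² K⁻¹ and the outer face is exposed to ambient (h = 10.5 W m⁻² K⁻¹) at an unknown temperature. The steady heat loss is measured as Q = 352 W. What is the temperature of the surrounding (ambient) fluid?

T_out = -7.15 °C

Sum the resistances:
  R_conv,in = 1/(hA) = 1/(9.03·11.2) = 0.009888 K/W
  R_beech = L/(kA) = 0.0583/(0.152·11.2) = 0.03425 K/W
  R_plywood = L/(kA) = 0.0493/(0.130·11.2) = 0.03386 K/W
  R_conv,out = 1/(hA) = 1/(10.5·11.2) = 0.008503 K/W
ΣR = 0.08650 K/W
ΔT = Q·ΣR = 352 × 0.08650 = 30.45 K
Heat flows outward, so T_out = T_in − ΔT = 23.3 − 30.45 = -7.15 °C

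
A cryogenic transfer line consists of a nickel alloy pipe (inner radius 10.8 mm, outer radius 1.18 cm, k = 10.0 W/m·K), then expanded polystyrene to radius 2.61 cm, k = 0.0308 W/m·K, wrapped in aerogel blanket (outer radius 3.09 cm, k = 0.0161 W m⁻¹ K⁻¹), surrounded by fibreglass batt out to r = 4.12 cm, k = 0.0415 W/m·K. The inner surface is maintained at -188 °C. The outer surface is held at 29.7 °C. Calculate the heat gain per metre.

Series thermal resistances, inner to outer:
  R'_nickel alloy = ln(0.0118/0.0108)/(2πk) = 0.08855/(2π·10.0) = 0.001409 m·K/W
  R'_expanded polystyrene = ln(0.0261/0.0118)/(2πk) = 0.7938/(2π·0.0308) = 4.102 m·K/W
  R'_aerogel blanket = ln(0.0309/0.0261)/(2πk) = 0.1688/(2π·0.0161) = 1.669 m·K/W
  R'_fibreglass batt = ln(0.0412/0.0309)/(2πk) = 0.2877/(2π·0.0415) = 1.103 m·K/W
ΣR = 0.001409 + 4.102 + 1.669 + 1.103 = 6.875 m·K/W
Q' = ΔT/ΣR = (-188 °C − 29.7 °C)/6.875 = -31.7 W/m
(Negative Q' ⇒ heat flows inward; heat gain = 31.7 W/m.)

Q' = 31.7 W/m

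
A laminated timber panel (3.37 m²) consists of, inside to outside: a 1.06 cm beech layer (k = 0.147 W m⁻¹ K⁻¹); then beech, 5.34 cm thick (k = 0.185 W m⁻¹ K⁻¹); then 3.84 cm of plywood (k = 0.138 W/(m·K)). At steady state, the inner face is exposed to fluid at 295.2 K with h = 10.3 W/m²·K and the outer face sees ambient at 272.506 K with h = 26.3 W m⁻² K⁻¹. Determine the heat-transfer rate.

Treat each layer as a resistance in series:
  R_conv,in = 1/(hA) = 1/(10.3·3.37) = 0.02881 K/W
  R_beech = L/(kA) = 0.0106/(0.147·3.37) = 0.02140 K/W
  R_beech = L/(kA) = 0.0534/(0.185·3.37) = 0.08565 K/W
  R_plywood = L/(kA) = 0.0384/(0.138·3.37) = 0.08257 K/W
  R_conv,out = 1/(hA) = 1/(26.3·3.37) = 0.01128 K/W
ΣR = 0.02881 + 0.02140 + 0.08565 + 0.08257 + 0.01128 = 0.2297 K/W
Q = ΔT/ΣR = (295.2 K − 272.506 K)/0.2297 = 98.8 W

Q = 98.8 W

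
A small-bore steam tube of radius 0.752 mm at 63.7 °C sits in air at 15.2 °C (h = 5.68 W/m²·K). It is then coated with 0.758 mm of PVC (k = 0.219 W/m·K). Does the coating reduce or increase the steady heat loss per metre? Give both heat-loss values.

Critical radius for a cylinder: r_cr = k/h = 0.0386 m = 3.86 cm.
Outer radius after coating: r₂ = 7.52×10^-4 + 7.58×10^-4 = 0.001510 m.
Since r₁ < r_cr and r₂ ≤ r_cr, the coating moves toward the maximum at r_cr — heat loss rises.
Bare: R = 1/(2πr₁h) = 37.26 m·K/W; Q = 48.5/37.26 = 1.30 W/m.
Coated: R = R_cond + R_conv = 19.06 m·K/W; Q = 48.5/19.06 = 2.54 W/m.

increases: 1.30 → 2.54 W/m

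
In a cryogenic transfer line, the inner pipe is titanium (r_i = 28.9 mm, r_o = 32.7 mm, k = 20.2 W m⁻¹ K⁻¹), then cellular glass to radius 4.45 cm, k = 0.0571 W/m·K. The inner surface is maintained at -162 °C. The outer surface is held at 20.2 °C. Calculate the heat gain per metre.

Q' = 212 W/m

Treat each layer as a resistance in series:
  R'_titanium = ln(0.0327/0.0289)/(2πk) = 0.1235/(2π·20.2) = 9.733×10^-4 m·K/W
  R'_cellular glass = ln(0.0445/0.0327)/(2πk) = 0.3081/(2π·0.0571) = 0.8588 m·K/W
ΣR = 9.733×10^-4 + 0.8588 = 0.8598 m·K/W
Q' = ΔT/ΣR = (-162 °C − 20.2 °C)/0.8598 = -212 W/m
(Negative Q' ⇒ heat flows inward; heat gain = 212 W/m.)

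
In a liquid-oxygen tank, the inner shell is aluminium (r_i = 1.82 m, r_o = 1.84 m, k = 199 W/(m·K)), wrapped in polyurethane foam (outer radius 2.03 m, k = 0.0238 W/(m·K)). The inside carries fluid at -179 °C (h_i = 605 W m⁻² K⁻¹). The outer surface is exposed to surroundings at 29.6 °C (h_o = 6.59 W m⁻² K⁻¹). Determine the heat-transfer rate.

Treat each layer as a resistance in series:
  R_conv,in = 1/(4πr²h) = 1/(4π·1.82²·605) = 3.971×10^-5 K/W
  R_aluminium = (1/1.82 − 1/1.84)/(4πk) = 0.005972/(4π·199) = 2.388×10^-6 K/W
  R_polyurethane foam = (1/1.84 − 1/2.03)/(4πk) = 0.05087/(4π·0.0238) = 0.1701 K/W
  R_conv,out = 1/(4πr²h) = 1/(4π·2.03²·6.59) = 0.002930 K/W
ΣR = 3.971×10^-5 + 2.388×10^-6 + 0.1701 + 0.002930 = 0.1731 K/W
Q = ΔT/ΣR = (-179 °C − 29.6 °C)/0.1731 = -1210 W
(Negative Q ⇒ heat flows inward; heat gain = 1210 W.)

Q = 1210 W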